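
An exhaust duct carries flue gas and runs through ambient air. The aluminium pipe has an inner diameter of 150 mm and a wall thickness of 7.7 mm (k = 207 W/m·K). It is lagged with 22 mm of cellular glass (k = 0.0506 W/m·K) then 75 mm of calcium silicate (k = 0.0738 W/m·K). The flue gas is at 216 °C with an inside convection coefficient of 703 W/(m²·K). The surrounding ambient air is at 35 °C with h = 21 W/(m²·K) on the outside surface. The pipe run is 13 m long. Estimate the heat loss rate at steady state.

Q ≈ 1210 W

Per-layer cylindrical resistances, series-summed:
R_inner film = 1/(h_i·2πr₁L) = 1/(703×2π×0.075×13) = 2.322×10^-4 K/W
R_aluminium pipe wall = ln(82.7/75)/(2π×207×13) = 5.78×10^-6 K/W
R_cellular glass = ln(104.7/82.7)/(2π×0.0506×13) = 0.05707 K/W
R_calcium silicate = ln(179.7/104.7)/(2π×0.0738×13) = 0.08961 K/W
R_outer film = 1/(h_o·2πr_oL) = 1/(21×2π×0.1797×13) = 0.003244 K/W
R_total = 0.1502 K/W
Q = ΔT/R_total = 181/0.1502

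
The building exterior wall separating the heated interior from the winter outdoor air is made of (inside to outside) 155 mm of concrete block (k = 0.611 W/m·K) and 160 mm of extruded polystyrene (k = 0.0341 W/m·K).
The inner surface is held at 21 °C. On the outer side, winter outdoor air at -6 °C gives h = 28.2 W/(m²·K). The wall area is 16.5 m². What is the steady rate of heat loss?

Thermal resistances in series:
R_concrete block = L/(kA) = 0.155/(0.611×16.5) = 0.01537 K/W
R_extruded polystyrene = L/(kA) = 0.16/(0.0341×16.5) = 0.2844 K/W
R_outer film = 1/(h_o·A) = 1/(28.2×16.5) = 0.002149 K/W
R_total = 0.3019 K/W
Q = ΔT / R_total = 27 / 0.3019

Q ≈ 89.4 W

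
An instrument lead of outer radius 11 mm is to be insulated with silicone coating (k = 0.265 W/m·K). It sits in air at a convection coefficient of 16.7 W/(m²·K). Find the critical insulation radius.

For a cylinder r_cr = k/h = 0.265/16.7
r_cr = 15.9 mm; since the bare radius (11 mm) is below r_cr, adding a thin layer of insulation will *increase* heat loss.

r_cr ≈ 15.9 mm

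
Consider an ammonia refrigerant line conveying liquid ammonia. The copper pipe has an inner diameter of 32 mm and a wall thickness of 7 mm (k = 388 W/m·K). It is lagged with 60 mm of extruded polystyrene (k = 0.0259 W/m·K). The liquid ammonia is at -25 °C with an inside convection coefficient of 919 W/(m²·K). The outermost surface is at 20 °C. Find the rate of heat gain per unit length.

Treating each annulus and film as a series resistance:
R_inner film = 1/(h_i·2πr₁L) = 1/(919×2π×0.016×1) = 0.01082 K/W
R_copper pipe wall = ln(23/16)/(2π×388×1) = 1.489×10^-4 K/W
R_extruded polystyrene = ln(83/23)/(2π×0.0259×1) = 7.886 K/W
R_total = 7.897 K/W
Q = ΔT/R_total = 45/7.897

q′ ≈ 5.7 W/m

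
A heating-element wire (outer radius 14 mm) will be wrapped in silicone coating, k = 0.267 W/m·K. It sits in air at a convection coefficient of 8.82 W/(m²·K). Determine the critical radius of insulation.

For a cylinder r_cr = k/h = 0.267/8.82
r_cr = 30.3 mm; since the bare radius (14 mm) is below r_cr, adding a thin layer of insulation will *increase* heat loss.

r_cr ≈ 30.3 mm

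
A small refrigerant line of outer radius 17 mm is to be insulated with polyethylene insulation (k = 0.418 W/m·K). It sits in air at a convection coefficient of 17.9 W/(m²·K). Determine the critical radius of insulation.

For a cylinder r_cr = k/h = 0.418/17.9
r_cr = 23.4 mm; since the bare radius (17 mm) is below r_cr, adding a thin layer of insulation will *increase* heat loss.

r_cr ≈ 23.4 mm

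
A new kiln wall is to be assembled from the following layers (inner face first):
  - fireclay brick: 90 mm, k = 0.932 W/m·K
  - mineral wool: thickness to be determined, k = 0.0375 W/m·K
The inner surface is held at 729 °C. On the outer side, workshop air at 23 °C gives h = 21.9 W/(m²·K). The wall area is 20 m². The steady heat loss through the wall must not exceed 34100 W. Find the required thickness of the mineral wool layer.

Using the resistance-network approach (series):
R_fireclay brick = L/(kA) = 0.09/(0.932×20) = 0.004828 K/W
R_outer film = 1/(h_o·A) = 1/(21.9×20) = 0.002283 K/W
Sum of the known resistances R_other = 0.007111 K/W
Required total resistance R_tot = ΔT/Q_allow = 706/34100 = 0.0207 K/W
R_mineral wool = R_tot − R_other = 0.01359 K/W
L = R·k·A = 0.01359×0.0375×20

L ≈ 10.2 mm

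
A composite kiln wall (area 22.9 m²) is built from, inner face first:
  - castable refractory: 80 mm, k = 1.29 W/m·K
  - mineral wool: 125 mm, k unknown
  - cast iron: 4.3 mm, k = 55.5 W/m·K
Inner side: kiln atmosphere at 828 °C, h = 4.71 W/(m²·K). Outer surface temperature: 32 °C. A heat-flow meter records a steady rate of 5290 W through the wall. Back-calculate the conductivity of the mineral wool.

k ≈ 0.0394 W/(m·K)

Series thermal resistances:
R_inner film = 1/(h_i·A) = 1/(4.71×22.9) = 0.009271 K/W
R_castable refractory = L/(kA) = 0.08/(1.29×22.9) = 0.002708 K/W
R_cast iron = L/(kA) = 0.0043/(55.5×22.9) = 3.383×10^-6 K/W
Sum of known resistances R_other = 0.01198 K/W
Total R = ΔT/Q = 796/5290 = 0.1505 K/W
R_mineral wool = R_total − R_other = 0.1385 K/W
k = L/(R·A) = 0.125/(0.1385×22.9)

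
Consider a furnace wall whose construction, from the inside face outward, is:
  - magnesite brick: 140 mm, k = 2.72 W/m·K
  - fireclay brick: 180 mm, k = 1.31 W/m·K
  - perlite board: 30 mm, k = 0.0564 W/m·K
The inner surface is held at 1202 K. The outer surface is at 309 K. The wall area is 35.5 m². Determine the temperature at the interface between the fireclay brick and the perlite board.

T ≈ 968 K

Thermal resistances in series:
R_magnesite brick = L/(kA) = 0.14/(2.72×35.5) = 0.00145 K/W
R_fireclay brick = L/(kA) = 0.18/(1.31×35.5) = 0.003871 K/W
R_perlite board = L/(kA) = 0.03/(0.0564×35.5) = 0.01498 K/W
R_total = 0.0203 K/W;  Q = ΔT/R_total = 893/0.0203 = 43980 W
T_interface = T_inner − Q·ΣR(inner→interface) = 1202 − 44000×0.00532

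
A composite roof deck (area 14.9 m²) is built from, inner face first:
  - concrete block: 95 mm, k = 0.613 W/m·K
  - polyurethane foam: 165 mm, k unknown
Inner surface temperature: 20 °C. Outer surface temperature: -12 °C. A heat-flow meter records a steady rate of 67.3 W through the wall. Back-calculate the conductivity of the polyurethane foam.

Using the resistance-network approach (series):
R_concrete block = L/(kA) = 0.095/(0.613×14.9) = 0.0104 K/W
Sum of known resistances R_other = 0.0104 K/W
Total R = ΔT/Q = 32/67.3 = 0.4755 K/W
R_polyurethane foam = R_total − R_other = 0.4651 K/W
k = L/(R·A) = 0.165/(0.4651×14.9)

k ≈ 0.0238 W/(m·K)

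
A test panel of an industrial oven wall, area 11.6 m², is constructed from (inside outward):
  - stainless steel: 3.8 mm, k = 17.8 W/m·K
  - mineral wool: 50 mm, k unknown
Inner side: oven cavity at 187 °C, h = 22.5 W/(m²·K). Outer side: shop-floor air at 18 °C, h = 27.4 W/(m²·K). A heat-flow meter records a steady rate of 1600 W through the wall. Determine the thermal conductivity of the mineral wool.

k ≈ 0.0437 W/(m·K)

Using the resistance-network approach (series):
R_inner film = 1/(h_i·A) = 1/(22.5×11.6) = 0.003831 K/W
R_stainless steel = L/(kA) = 0.0038/(17.8×11.6) = 1.84×10^-5 K/W
R_outer film = 1/(h_o·A) = 1/(27.4×11.6) = 0.003146 K/W
Sum of known resistances R_other = 0.006996 K/W
Total R = ΔT/Q = 169/1600 = 0.1056 K/W
R_mineral wool = R_total − R_other = 0.09863 K/W
k = L/(R·A) = 0.05/(0.09863×11.6)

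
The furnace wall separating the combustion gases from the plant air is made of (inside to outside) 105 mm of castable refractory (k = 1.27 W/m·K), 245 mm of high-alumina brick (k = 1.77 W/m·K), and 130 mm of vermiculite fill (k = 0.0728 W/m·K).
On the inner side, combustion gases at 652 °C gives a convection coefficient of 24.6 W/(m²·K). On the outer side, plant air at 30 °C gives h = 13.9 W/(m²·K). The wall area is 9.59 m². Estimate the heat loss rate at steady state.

Model the wall as resistances in series:
R_inner film = 1/(h_i·A) = 1/(24.6×9.59) = 0.004239 K/W
R_castable refractory = L/(kA) = 0.105/(1.27×9.59) = 0.008621 K/W
R_high-alumina brick = L/(kA) = 0.245/(1.77×9.59) = 0.01443 K/W
R_vermiculite fill = L/(kA) = 0.13/(0.0728×9.59) = 0.1862 K/W
R_outer film = 1/(h_o·A) = 1/(13.9×9.59) = 0.007502 K/W
R_total = 0.221 K/W
Q = ΔT / R_total = 622 / 0.221

Q ≈ 2810 W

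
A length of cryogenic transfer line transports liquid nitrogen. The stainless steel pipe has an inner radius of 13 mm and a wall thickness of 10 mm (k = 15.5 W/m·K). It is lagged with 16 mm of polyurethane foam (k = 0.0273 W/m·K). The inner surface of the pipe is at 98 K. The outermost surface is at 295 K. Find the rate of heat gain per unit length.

q′ ≈ 63.9 W/m

Treating each annulus and film as a series resistance:
R_stainless steel pipe wall = ln(23/13)/(2π×15.5×1) = 0.005858 K/W
R_polyurethane foam = ln(39/23)/(2π×0.0273×1) = 3.079 K/W
R_total = 3.084 K/W
Q = ΔT/R_total = 197/3.084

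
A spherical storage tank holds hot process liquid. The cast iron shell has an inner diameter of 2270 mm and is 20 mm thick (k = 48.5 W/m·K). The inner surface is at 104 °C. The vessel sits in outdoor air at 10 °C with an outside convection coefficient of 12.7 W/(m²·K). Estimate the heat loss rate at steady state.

Spherical conduction: R = (1/r_in − 1/r_out)/(4πk) per layer; series-sum.
R_cast iron shell = (1/1.135 − 1/1.155)/(4π×48.5) = 2.503×10^-5 K/W
R_outer film = 1/(h·4πr_o²) = 1/(12.7×4π×1.155²) = 0.004697 K/W
R_total = 0.004722 K/W
Q = ΔT/R_total = 94/0.004722

Q ≈ 19900 W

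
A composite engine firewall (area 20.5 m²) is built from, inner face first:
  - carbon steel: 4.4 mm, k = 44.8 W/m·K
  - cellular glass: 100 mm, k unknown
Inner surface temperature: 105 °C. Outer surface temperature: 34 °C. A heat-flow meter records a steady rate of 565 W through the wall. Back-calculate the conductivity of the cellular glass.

k ≈ 0.0388 W/(m·K)

Series thermal resistances:
R_carbon steel = L/(kA) = 0.0044/(44.8×20.5) = 4.791×10^-6 K/W
Sum of known resistances R_other = 4.791×10^-6 K/W
Total R = ΔT/Q = 71/565 = 0.1257 K/W
R_cellular glass = R_total − R_other = 0.1257 K/W
k = L/(R·A) = 0.1/(0.1257×20.5)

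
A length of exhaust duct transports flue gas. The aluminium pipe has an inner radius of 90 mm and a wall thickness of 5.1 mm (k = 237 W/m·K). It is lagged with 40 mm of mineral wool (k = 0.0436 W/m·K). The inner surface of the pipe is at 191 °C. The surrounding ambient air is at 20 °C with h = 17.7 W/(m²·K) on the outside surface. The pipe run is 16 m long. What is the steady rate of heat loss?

Q ≈ 2030 W

For a radial system each layer contributes R = ln(r_out/r_in)/(2πkL); films add R = 1/(hA).
R_aluminium pipe wall = ln(95.1/90)/(2π×237×16) = 2.313×10^-6 K/W
R_mineral wool = ln(135.1/95.1)/(2π×0.0436×16) = 0.0801 K/W
R_outer film = 1/(h_o·2πr_oL) = 1/(17.7×2π×0.1351×16) = 0.00416 K/W
R_total = 0.08426 K/W
Q = ΔT/R_total = 171/0.08426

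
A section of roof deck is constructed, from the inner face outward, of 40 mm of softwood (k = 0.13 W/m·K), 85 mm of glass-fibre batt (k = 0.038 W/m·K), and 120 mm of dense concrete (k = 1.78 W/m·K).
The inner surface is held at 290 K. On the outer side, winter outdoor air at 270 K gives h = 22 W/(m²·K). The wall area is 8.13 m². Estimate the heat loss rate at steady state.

Q ≈ 61.2 W

Model the wall as resistances in series:
R_softwood = L/(kA) = 0.04/(0.13×8.13) = 0.03785 K/W
R_glass-fibre batt = L/(kA) = 0.085/(0.038×8.13) = 0.2751 K/W
R_dense concrete = L/(kA) = 0.12/(1.78×8.13) = 0.008292 K/W
R_outer film = 1/(h_o·A) = 1/(22×8.13) = 0.005591 K/W
R_total = 0.3269 K/W
Q = ΔT / R_total = 20 / 0.3269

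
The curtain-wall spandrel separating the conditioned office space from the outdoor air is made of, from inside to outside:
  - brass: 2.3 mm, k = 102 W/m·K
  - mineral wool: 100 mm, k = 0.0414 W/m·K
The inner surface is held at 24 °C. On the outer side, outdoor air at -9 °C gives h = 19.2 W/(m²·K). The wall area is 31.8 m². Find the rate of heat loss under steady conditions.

Thermal resistances in series:
R_brass = L/(kA) = 0.0023/(102×31.8) = 7.091×10^-7 K/W
R_mineral wool = L/(kA) = 0.1/(0.0414×31.8) = 0.07596 K/W
R_outer film = 1/(h_o·A) = 1/(19.2×31.8) = 0.001638 K/W
R_total = 0.0776 K/W
Q = ΔT / R_total = 33 / 0.0776

Q ≈ 425 W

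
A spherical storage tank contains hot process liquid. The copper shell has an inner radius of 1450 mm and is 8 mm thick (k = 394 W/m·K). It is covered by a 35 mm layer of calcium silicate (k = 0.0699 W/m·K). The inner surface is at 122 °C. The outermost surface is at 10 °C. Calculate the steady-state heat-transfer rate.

Q ≈ 6120 W

Spherical conduction: R = (1/r_in − 1/r_out)/(4πk) per layer; series-sum.
R_copper shell = (1/1.45 − 1/1.458)/(4π×394) = 7.643×10^-7 K/W
R_calcium silicate = (1/1.458 − 1/1.493)/(4π×0.0699) = 0.0183 K/W
R_total = 0.01831 K/W
Q = ΔT/R_total = 112/0.01831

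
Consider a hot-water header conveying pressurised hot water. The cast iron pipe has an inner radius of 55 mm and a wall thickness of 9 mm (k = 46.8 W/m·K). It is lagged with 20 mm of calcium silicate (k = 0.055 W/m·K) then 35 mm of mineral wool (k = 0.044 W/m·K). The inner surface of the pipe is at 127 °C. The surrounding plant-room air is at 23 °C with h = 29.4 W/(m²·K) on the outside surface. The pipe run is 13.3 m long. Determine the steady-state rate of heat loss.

Cylindrical conduction, so R = ln(r₂/r₁)/(2πkL) per layer, in series:
R_cast iron pipe wall = ln(64/55)/(2π×46.8×13.3) = 3.875×10^-5 K/W
R_calcium silicate = ln(84/64)/(2π×0.055×13.3) = 0.05917 K/W
R_mineral wool = ln(119/84)/(2π×0.044×13.3) = 0.09473 K/W
R_outer film = 1/(h_o·2πr_oL) = 1/(29.4×2π×0.119×13.3) = 0.00342 K/W
R_total = 0.1574 K/W
Q = ΔT/R_total = 104/0.1574

Q ≈ 661 W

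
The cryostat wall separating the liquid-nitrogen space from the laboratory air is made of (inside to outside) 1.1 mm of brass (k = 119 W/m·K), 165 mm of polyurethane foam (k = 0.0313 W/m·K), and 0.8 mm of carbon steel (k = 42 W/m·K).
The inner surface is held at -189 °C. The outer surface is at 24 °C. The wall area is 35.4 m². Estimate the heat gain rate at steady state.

Series thermal resistances:
R_brass = L/(kA) = 0.0011/(119×35.4) = 2.611×10^-7 K/W
R_polyurethane foam = L/(kA) = 0.165/(0.0313×35.4) = 0.1489 K/W
R_carbon steel = L/(kA) = 0.0008/(42×35.4) = 5.381×10^-7 K/W
R_total = 0.1489 K/W
Q = ΔT / R_total = 213 / 0.1489

Q ≈ 1430 W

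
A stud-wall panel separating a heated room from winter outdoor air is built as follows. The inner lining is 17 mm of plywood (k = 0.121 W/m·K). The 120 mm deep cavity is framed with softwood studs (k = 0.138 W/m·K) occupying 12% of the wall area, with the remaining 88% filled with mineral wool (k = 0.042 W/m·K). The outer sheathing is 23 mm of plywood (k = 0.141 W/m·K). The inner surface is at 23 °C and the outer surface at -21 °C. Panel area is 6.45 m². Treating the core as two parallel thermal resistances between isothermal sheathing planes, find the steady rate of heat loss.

Q ≈ 111 W

Sheathing layers in series; stud and cavity paths in parallel between them.
R_inner = 0.017/(0.121×6.45) = 0.02178 K/W
R_stud  = 0.12/(0.138×0.12×6.45) = 1.123 K/W
R_cav   = 0.12/(0.042×0.88×6.45) = 0.5034 K/W
1/R_core = 1/R_stud + 1/R_cav → R_core = 0.3476 K/W
R_outer = 0.023/(0.141×6.45) = 0.02529 K/W
R_total = 0.3947 K/W
Q = ΔT/R_total = 44/0.3947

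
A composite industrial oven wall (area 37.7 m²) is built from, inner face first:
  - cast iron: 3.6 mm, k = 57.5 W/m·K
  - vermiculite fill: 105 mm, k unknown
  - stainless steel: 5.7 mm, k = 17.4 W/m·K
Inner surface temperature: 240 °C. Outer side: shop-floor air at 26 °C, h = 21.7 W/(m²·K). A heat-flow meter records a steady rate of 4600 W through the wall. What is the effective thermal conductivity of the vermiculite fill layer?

Thermal resistances in series:
R_cast iron = L/(kA) = 0.0036/(57.5×37.7) = 1.661×10^-6 K/W
R_stainless steel = L/(kA) = 0.0057/(17.4×37.7) = 8.689×10^-6 K/W
R_outer film = 1/(h_o·A) = 1/(21.7×37.7) = 0.001222 K/W
Sum of known resistances R_other = 0.001233 K/W
Total R = ΔT/Q = 214/4600 = 0.04652 K/W
R_vermiculite fill = R_total − R_other = 0.04529 K/W
k = L/(R·A) = 0.105/(0.04529×37.7)

k ≈ 0.0615 W/(m·K)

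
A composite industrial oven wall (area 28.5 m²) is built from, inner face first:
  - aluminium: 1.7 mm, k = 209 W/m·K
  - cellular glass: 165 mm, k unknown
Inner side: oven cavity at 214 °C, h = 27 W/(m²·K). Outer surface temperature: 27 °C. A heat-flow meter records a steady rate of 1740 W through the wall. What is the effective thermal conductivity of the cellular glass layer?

k ≈ 0.0545 W/(m·K)

Treating each layer as a thermal resistance in series:
R_inner film = 1/(h_i·A) = 1/(27×28.5) = 0.0013 K/W
R_aluminium = L/(kA) = 0.0017/(209×28.5) = 2.854×10^-7 K/W
Sum of known resistances R_other = 0.0013 K/W
Total R = ΔT/Q = 187/1740 = 0.1075 K/W
R_cellular glass = R_total − R_other = 0.1062 K/W
k = L/(R·A) = 0.165/(0.1062×28.5)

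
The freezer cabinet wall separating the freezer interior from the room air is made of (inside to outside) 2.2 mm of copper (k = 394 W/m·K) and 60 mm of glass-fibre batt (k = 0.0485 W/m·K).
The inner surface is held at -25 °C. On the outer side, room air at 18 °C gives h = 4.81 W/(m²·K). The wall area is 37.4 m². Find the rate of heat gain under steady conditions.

Using the resistance-network approach (series):
R_copper = L/(kA) = 0.0022/(394×37.4) = 1.493×10^-7 K/W
R_glass-fibre batt = L/(kA) = 0.06/(0.0485×37.4) = 0.03308 K/W
R_outer film = 1/(h_o·A) = 1/(4.81×37.4) = 0.005559 K/W
R_total = 0.03864 K/W
Q = ΔT / R_total = 43 / 0.03864

Q ≈ 1110 W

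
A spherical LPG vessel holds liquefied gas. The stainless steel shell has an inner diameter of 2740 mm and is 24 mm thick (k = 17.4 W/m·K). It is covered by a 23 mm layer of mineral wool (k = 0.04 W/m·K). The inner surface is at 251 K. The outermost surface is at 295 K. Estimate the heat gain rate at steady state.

Q ≈ 1890 W

Spherical conduction: R = (1/r_in − 1/r_out)/(4πk) per layer; series-sum.
R_stainless steel shell = (1/1.37 − 1/1.394)/(4π×17.4) = 5.747×10^-5 K/W
R_mineral wool = (1/1.394 − 1/1.417)/(4π×0.04) = 0.02316 K/W
R_total = 0.02322 K/W
Q = ΔT/R_total = 44/0.02322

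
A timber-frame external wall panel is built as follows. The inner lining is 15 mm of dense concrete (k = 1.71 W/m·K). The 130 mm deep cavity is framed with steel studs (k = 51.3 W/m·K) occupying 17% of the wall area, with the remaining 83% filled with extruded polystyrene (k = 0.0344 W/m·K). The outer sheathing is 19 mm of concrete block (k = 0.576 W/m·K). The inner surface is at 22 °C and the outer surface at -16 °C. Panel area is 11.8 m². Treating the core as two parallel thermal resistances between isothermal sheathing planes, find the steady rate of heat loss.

Sheathing layers in series; stud and cavity paths in parallel between them.
R_inner = 0.015/(1.71×11.8) = 7.434×10^-4 K/W
R_stud  = 0.13/(51.3×0.17×11.8) = 0.001263 K/W
R_cav   = 0.13/(0.0344×0.83×11.8) = 0.3859 K/W
1/R_core = 1/R_stud + 1/R_cav → R_core = 0.001259 K/W
R_outer = 0.019/(0.576×11.8) = 0.002795 K/W
R_total = 0.004798 K/W
Q = ΔT/R_total = 38/0.004798

Q ≈ 7920 W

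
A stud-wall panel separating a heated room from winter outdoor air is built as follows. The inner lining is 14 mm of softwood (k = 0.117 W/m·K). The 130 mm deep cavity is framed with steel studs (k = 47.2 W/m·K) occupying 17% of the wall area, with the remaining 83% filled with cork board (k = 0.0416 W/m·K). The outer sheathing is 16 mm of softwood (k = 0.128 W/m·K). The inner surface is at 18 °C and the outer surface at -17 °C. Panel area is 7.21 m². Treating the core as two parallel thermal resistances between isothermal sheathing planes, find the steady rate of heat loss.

Q ≈ 968 W

Sheathing layers in series; stud and cavity paths in parallel between them.
R_inner = 0.014/(0.117×7.21) = 0.0166 K/W
R_stud  = 0.13/(47.2×0.17×7.21) = 0.002247 K/W
R_cav   = 0.13/(0.0416×0.83×7.21) = 0.5222 K/W
1/R_core = 1/R_stud + 1/R_cav → R_core = 0.002237 K/W
R_outer = 0.016/(0.128×7.21) = 0.01734 K/W
R_total = 0.03617 K/W
Q = ΔT/R_total = 35/0.03617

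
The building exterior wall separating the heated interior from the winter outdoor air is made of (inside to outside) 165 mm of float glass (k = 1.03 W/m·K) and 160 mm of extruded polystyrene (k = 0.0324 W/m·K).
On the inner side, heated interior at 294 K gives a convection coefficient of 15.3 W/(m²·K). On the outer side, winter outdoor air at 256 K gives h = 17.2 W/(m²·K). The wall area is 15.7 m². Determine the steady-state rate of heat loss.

Series thermal resistances:
R_inner film = 1/(h_i·A) = 1/(15.3×15.7) = 0.004163 K/W
R_float glass = L/(kA) = 0.165/(1.03×15.7) = 0.0102 K/W
R_extruded polystyrene = L/(kA) = 0.16/(0.0324×15.7) = 0.3145 K/W
R_outer film = 1/(h_o·A) = 1/(17.2×15.7) = 0.003703 K/W
R_total = 0.3326 K/W
Q = ΔT / R_total = 38 / 0.3326

Q ≈ 114 W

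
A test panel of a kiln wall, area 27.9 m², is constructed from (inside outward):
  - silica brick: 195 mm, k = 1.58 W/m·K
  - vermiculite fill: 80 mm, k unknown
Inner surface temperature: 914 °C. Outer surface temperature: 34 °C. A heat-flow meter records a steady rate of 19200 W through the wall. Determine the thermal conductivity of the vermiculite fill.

Using the resistance-network approach (series):
R_silica brick = L/(kA) = 0.195/(1.58×27.9) = 0.004424 K/W
Sum of known resistances R_other = 0.004424 K/W
Total R = ΔT/Q = 880/19200 = 0.04583 K/W
R_vermiculite fill = R_total − R_other = 0.04141 K/W
k = L/(R·A) = 0.08/(0.04141×27.9)

k ≈ 0.0692 W/(m·K)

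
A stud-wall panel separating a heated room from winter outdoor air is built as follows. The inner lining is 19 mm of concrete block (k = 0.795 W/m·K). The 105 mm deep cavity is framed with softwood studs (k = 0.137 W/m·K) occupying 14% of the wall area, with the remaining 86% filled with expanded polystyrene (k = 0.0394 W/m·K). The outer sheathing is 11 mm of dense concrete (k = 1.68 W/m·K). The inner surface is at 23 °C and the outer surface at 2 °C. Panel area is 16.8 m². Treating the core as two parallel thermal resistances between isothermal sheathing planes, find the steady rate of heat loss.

Sheathing layers in series; stud and cavity paths in parallel between them.
R_inner = 0.019/(0.795×16.8) = 0.001423 K/W
R_stud  = 0.105/(0.137×0.14×16.8) = 0.3259 K/W
R_cav   = 0.105/(0.0394×0.86×16.8) = 0.1845 K/W
1/R_core = 1/R_stud + 1/R_cav → R_core = 0.1178 K/W
R_outer = 0.011/(1.68×16.8) = 3.897×10^-4 K/W
R_total = 0.1196 K/W
Q = ΔT/R_total = 21/0.1196

Q ≈ 176 W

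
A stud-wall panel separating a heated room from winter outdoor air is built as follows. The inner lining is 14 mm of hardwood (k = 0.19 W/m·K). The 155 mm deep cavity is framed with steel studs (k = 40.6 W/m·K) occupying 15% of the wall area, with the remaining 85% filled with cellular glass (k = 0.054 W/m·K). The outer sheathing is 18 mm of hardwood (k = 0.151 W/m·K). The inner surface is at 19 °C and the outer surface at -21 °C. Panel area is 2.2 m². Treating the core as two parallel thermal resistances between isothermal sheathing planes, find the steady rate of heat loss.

Sheathing layers in series; stud and cavity paths in parallel between them.
R_inner = 0.014/(0.19×2.2) = 0.03349 K/W
R_stud  = 0.155/(40.6×0.15×2.2) = 0.01157 K/W
R_cav   = 0.155/(0.054×0.85×2.2) = 1.535 K/W
1/R_core = 1/R_stud + 1/R_cav → R_core = 0.01148 K/W
R_outer = 0.018/(0.151×2.2) = 0.05418 K/W
R_total = 0.09916 K/W
Q = ΔT/R_total = 40/0.09916

Q ≈ 403 W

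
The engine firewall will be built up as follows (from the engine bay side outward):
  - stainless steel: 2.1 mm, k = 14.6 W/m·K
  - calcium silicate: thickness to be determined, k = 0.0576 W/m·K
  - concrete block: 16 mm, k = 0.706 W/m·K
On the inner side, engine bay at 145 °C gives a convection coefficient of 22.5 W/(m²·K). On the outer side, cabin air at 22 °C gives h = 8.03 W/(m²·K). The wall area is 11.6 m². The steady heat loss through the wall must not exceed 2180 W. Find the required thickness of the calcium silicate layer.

Using the resistance-network approach (series):
R_inner film = 1/(h_i·A) = 1/(22.5×11.6) = 0.003831 K/W
R_stainless steel = L/(kA) = 0.0021/(14.6×11.6) = 1.24×10^-5 K/W
R_concrete block = L/(kA) = 0.016/(0.706×11.6) = 0.001954 K/W
R_outer film = 1/(h_o·A) = 1/(8.03×11.6) = 0.01074 K/W
Sum of the known resistances R_other = 0.01653 K/W
Required total resistance R_tot = ΔT/Q_allow = 123/2180 = 0.05642 K/W
R_calcium silicate = R_tot − R_other = 0.03989 K/W
L = R·k·A = 0.03989×0.0576×11.6

L ≈ 26.7 mm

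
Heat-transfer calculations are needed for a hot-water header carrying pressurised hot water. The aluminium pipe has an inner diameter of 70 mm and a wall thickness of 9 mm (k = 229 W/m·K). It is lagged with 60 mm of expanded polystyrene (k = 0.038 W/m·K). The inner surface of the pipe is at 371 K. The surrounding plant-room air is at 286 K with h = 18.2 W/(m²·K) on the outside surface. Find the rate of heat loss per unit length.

Treating each annulus and film as a series resistance:
R_aluminium pipe wall = ln(44/35)/(2π×229×1) = 1.59×10^-4 K/W
R_expanded polystyrene = ln(104/44)/(2π×0.038×1) = 3.603 K/W
R_outer film = 1/(h_o·2πr_oL) = 1/(18.2×2π×0.104×1) = 0.08408 K/W
R_total = 3.687 K/W
Q = ΔT/R_total = 85/3.687

q′ ≈ 23.1 W/m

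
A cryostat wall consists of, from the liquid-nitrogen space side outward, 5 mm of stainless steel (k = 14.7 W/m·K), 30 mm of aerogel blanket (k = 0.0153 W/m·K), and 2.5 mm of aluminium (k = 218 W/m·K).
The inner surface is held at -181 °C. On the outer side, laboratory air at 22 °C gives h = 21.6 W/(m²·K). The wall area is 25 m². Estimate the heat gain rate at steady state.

Q ≈ 2530 W

Thermal resistances in series:
R_stainless steel = L/(kA) = 0.005/(14.7×25) = 1.361×10^-5 K/W
R_aerogel blanket = L/(kA) = 0.03/(0.0153×25) = 0.07843 K/W
R_aluminium = L/(kA) = 0.0025/(218×25) = 4.587×10^-7 K/W
R_outer film = 1/(h_o·A) = 1/(21.6×25) = 0.001852 K/W
R_total = 0.0803 K/W
Q = ΔT / R_total = 203 / 0.0803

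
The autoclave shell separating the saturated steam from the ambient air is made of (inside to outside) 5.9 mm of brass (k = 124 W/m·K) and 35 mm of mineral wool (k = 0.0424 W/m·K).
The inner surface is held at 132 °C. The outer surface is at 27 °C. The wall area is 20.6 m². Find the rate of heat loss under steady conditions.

Q ≈ 2620 W

Using the resistance-network approach (series):
R_brass = L/(kA) = 0.0059/(124×20.6) = 2.31×10^-6 K/W
R_mineral wool = L/(kA) = 0.035/(0.0424×20.6) = 0.04007 K/W
R_total = 0.04007 K/W
Q = ΔT / R_total = 105 / 0.04007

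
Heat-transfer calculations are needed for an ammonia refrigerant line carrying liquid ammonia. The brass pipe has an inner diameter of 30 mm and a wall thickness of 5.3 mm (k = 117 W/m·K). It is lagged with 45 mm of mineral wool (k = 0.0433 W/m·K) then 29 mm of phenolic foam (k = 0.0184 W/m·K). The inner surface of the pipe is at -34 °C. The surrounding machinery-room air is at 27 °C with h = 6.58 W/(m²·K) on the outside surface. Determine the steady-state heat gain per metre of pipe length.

q′ ≈ 7.89 W/m

Treating each annulus and film as a series resistance:
R_brass pipe wall = ln(20.3/15)/(2π×117×1) = 4.116×10^-4 K/W
R_mineral wool = ln(65.3/20.3)/(2π×0.0433×1) = 4.295 K/W
R_phenolic foam = ln(94.3/65.3)/(2π×0.0184×1) = 3.179 K/W
R_outer film = 1/(h_o·2πr_oL) = 1/(6.58×2π×0.0943×1) = 0.2565 K/W
R_total = 7.73 K/W
Q = ΔT/R_total = 61/7.73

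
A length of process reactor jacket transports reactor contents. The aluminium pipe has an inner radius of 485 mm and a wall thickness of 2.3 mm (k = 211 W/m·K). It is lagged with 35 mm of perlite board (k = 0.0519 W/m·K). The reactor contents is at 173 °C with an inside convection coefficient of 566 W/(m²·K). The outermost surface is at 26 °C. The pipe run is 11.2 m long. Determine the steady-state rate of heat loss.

Treating each annulus and film as a series resistance:
R_inner film = 1/(h_i·2πr₁L) = 1/(566×2π×0.485×11.2) = 5.177×10^-5 K/W
R_aluminium pipe wall = ln(487.3/485)/(2π×211×11.2) = 3.186×10^-7 K/W
R_perlite board = ln(522.3/487.3)/(2π×0.0519×11.2) = 0.01899 K/W
R_total = 0.01904 K/W
Q = ΔT/R_total = 147/0.01904

Q ≈ 7720 W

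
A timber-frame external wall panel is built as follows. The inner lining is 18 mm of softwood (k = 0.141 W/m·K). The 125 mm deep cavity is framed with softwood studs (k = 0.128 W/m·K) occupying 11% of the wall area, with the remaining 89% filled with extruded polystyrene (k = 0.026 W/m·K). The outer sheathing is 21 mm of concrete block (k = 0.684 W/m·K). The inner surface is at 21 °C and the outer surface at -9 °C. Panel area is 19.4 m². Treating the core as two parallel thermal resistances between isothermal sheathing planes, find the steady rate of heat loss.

Sheathing layers in series; stud and cavity paths in parallel between them.
R_inner = 0.018/(0.141×19.4) = 0.00658 K/W
R_stud  = 0.125/(0.128×0.11×19.4) = 0.4576 K/W
R_cav   = 0.125/(0.026×0.89×19.4) = 0.2784 K/W
1/R_core = 1/R_stud + 1/R_cav → R_core = 0.1731 K/W
R_outer = 0.021/(0.684×19.4) = 0.001583 K/W
R_total = 0.1813 K/W
Q = ΔT/R_total = 30/0.1813

Q ≈ 165 W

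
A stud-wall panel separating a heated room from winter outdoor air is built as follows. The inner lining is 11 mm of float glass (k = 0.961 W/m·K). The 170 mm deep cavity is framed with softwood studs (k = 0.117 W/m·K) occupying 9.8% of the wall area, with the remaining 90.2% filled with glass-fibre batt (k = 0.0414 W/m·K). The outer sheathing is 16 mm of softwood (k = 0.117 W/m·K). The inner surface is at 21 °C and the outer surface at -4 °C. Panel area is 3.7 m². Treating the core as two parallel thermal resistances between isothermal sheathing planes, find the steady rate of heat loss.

Q ≈ 25.5 W

Sheathing layers in series; stud and cavity paths in parallel between them.
R_inner = 0.011/(0.961×3.7) = 0.003094 K/W
R_stud  = 0.17/(0.117×0.098×3.7) = 4.007 K/W
R_cav   = 0.17/(0.0414×0.902×3.7) = 1.23 K/W
1/R_core = 1/R_stud + 1/R_cav → R_core = 0.9413 K/W
R_outer = 0.016/(0.117×3.7) = 0.03696 K/W
R_total = 0.9814 K/W
Q = ΔT/R_total = 25/0.9814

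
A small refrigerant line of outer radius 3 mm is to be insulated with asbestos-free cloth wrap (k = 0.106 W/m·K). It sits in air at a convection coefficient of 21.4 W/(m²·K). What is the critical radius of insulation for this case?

For a cylinder r_cr = k/h = 0.106/21.4
r_cr = 4.95 mm; since the bare radius (3 mm) is below r_cr, adding a thin layer of insulation will *increase* heat loss.

r_cr ≈ 4.95 mm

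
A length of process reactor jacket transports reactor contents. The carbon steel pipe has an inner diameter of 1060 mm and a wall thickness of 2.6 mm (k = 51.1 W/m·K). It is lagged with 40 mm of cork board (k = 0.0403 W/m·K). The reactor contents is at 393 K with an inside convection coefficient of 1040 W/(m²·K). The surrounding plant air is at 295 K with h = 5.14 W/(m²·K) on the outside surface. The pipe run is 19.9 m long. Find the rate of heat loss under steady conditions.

Q ≈ 5730 W

Cylindrical conduction, so R = ln(r₂/r₁)/(2πkL) per layer, in series:
R_inner film = 1/(h_i·2πr₁L) = 1/(1040×2π×0.53×19.9) = 1.451×10^-5 K/W
R_carbon steel pipe wall = ln(532.6/530)/(2π×51.1×19.9) = 7.659×10^-7 K/W
R_cork board = ln(572.6/532.6)/(2π×0.0403×19.9) = 0.01437 K/W
R_outer film = 1/(h_o·2πr_oL) = 1/(5.14×2π×0.5726×19.9) = 0.002717 K/W
R_total = 0.0171 K/W
Q = ΔT/R_total = 98/0.0171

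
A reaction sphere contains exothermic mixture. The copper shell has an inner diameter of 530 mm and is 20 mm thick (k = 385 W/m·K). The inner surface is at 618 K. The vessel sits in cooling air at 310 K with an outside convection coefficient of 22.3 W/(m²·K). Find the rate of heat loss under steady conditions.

Radial (spherical) resistances in series:
R_copper shell = (1/0.265 − 1/0.285)/(4π×385) = 5.474×10^-5 K/W
R_outer film = 1/(h·4πr_o²) = 1/(22.3×4π×0.285²) = 0.04393 K/W
R_total = 0.04399 K/W
Q = ΔT/R_total = 308/0.04399

Q ≈ 7000 W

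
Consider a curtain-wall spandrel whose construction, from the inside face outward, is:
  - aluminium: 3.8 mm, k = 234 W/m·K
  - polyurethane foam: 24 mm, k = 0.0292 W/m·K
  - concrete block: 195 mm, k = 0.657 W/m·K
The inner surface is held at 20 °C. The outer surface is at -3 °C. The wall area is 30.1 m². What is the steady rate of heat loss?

Using the resistance-network approach (series):
R_aluminium = L/(kA) = 0.0038/(234×30.1) = 5.395×10^-7 K/W
R_polyurethane foam = L/(kA) = 0.024/(0.0292×30.1) = 0.02731 K/W
R_concrete block = L/(kA) = 0.195/(0.657×30.1) = 0.009861 K/W
R_total = 0.03717 K/W
Q = ΔT / R_total = 23 / 0.03717

Q ≈ 619 W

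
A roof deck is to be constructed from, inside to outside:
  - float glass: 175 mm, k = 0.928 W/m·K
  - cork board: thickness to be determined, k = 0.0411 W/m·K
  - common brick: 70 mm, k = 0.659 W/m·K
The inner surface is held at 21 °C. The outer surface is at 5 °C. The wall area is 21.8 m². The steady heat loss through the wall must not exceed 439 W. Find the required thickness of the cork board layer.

L ≈ 20.5 mm

Thermal resistances in series:
R_float glass = L/(kA) = 0.175/(0.928×21.8) = 0.00865 K/W
R_common brick = L/(kA) = 0.07/(0.659×21.8) = 0.004873 K/W
Sum of the known resistances R_other = 0.01352 K/W
Required total resistance R_tot = ΔT/Q_allow = 16/439 = 0.03645 K/W
R_cork board = R_tot − R_other = 0.02292 K/W
L = R·k·A = 0.02292×0.0411×21.8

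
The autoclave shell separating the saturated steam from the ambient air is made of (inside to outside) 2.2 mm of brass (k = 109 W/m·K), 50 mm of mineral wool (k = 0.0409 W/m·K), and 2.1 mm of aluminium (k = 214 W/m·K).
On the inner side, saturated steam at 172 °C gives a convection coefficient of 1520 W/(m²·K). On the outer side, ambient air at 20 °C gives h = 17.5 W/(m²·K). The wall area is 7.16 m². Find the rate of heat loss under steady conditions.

Using the resistance-network approach (series):
R_inner film = 1/(h_i·A) = 1/(1520×7.16) = 9.188×10^-5 K/W
R_brass = L/(kA) = 0.0022/(109×7.16) = 2.819×10^-6 K/W
R_mineral wool = L/(kA) = 0.05/(0.0409×7.16) = 0.1707 K/W
R_aluminium = L/(kA) = 0.0021/(214×7.16) = 1.371×10^-6 K/W
R_outer film = 1/(h_o·A) = 1/(17.5×7.16) = 0.007981 K/W
R_total = 0.1788 K/W
Q = ΔT / R_total = 152 / 0.1788

Q ≈ 850 W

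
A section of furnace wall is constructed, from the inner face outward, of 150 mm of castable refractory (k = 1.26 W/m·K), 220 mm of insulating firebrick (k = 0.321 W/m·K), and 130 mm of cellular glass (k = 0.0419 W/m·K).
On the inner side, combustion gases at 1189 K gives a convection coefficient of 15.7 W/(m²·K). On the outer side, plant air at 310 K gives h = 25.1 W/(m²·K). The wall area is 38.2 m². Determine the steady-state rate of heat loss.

Q ≈ 8370 W

Series thermal resistances:
R_inner film = 1/(h_i·A) = 1/(15.7×38.2) = 0.001667 K/W
R_castable refractory = L/(kA) = 0.15/(1.26×38.2) = 0.003116 K/W
R_insulating firebrick = L/(kA) = 0.22/(0.321×38.2) = 0.01794 K/W
R_cellular glass = L/(kA) = 0.13/(0.0419×38.2) = 0.08122 K/W
R_outer film = 1/(h_o·A) = 1/(25.1×38.2) = 0.001043 K/W
R_total = 0.105 K/W
Q = ΔT / R_total = 879 / 0.105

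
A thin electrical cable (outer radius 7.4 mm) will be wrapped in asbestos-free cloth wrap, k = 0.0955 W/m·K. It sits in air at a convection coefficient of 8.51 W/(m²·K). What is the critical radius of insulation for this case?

r_cr ≈ 11.2 mm

For a cylinder r_cr = k/h = 0.0955/8.51
r_cr = 11.2 mm; since the bare radius (7.4 mm) is below r_cr, adding a thin layer of insulation will *increase* heat loss.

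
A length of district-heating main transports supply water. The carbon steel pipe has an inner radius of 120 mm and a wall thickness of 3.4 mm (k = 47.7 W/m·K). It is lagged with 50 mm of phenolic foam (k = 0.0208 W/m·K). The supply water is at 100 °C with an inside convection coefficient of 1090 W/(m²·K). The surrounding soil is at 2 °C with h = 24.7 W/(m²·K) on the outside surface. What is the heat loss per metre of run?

Treating each annulus and film as a series resistance:
R_inner film = 1/(h_i·2πr₁L) = 1/(1090×2π×0.12×1) = 0.001217 K/W
R_carbon steel pipe wall = ln(123.4/120)/(2π×47.7×1) = 9.322×10^-5 K/W
R_phenolic foam = ln(173.4/123.4)/(2π×0.0208×1) = 2.603 K/W
R_outer film = 1/(h_o·2πr_oL) = 1/(24.7×2π×0.1734×1) = 0.03716 K/W
R_total = 2.641 K/W
Q = ΔT/R_total = 98/2.641

q′ ≈ 37.1 W/m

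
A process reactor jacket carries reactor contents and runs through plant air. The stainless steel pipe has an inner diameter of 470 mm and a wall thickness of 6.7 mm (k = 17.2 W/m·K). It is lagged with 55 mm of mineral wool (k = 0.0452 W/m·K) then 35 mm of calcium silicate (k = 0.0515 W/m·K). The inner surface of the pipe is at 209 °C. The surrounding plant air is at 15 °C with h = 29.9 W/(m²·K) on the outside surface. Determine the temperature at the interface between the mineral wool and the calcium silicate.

T ≈ 79.6 °C

Radial resistances (cylindrical: R_cond = ln(r_o/r_i)/(2πkL), R_conv = 1/(h·2πrL)):
R_stainless steel pipe wall = ln(241.7/235)/(2π×17.2×1) = 2.601×10^-4 K/W
R_mineral wool = ln(296.7/241.7)/(2π×0.0452×1) = 0.7219 K/W
R_calcium silicate = ln(331.7/296.7)/(2π×0.0515×1) = 0.3446 K/W
R_outer film = 1/(h_o·2πr_oL) = 1/(29.9×2π×0.3317×1) = 0.01605 K/W
R_total = 1.083 K/W
Q = ΔT/R_total = 194/1.083
Q = 179 W/m
T_interface = T_inner − Q·ΣR(inner→interface) = 209 − 179×0.7222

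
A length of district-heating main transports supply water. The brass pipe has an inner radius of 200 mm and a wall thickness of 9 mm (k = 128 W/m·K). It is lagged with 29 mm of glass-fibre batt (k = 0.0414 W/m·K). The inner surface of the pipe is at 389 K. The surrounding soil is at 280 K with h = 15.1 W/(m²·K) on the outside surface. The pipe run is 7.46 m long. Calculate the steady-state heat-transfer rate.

For a radial system each layer contributes R = ln(r_out/r_in)/(2πkL); films add R = 1/(hA).
R_brass pipe wall = ln(209/200)/(2π×128×7.46) = 7.337×10^-6 K/W
R_glass-fibre batt = ln(238/209)/(2π×0.0414×7.46) = 0.06696 K/W
R_outer film = 1/(h_o·2πr_oL) = 1/(15.1×2π×0.238×7.46) = 0.005936 K/W
R_total = 0.0729 K/W
Q = ΔT/R_total = 109/0.0729

Q ≈ 1500 W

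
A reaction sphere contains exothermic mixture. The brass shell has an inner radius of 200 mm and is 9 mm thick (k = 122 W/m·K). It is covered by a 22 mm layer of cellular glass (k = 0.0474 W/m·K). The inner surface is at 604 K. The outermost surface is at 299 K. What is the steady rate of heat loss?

Q ≈ 399 W

Each spherical layer contributes R = (1/r_i − 1/r_o)/(4πk):
R_brass shell = (1/0.2 − 1/0.209)/(4π×122) = 1.404×10^-4 K/W
R_cellular glass = (1/0.209 − 1/0.231)/(4π×0.0474) = 0.765 K/W
R_total = 0.7652 K/W
Q = ΔT/R_total = 305/0.7652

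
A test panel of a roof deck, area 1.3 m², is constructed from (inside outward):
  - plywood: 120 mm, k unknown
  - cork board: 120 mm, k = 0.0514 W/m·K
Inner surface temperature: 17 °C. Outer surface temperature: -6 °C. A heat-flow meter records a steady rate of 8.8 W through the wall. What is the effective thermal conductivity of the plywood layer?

k ≈ 0.113 W/(m·K)

Series thermal resistances:
R_cork board = L/(kA) = 0.12/(0.0514×1.3) = 1.796 K/W
Sum of known resistances R_other = 1.796 K/W
Total R = ΔT/Q = 23/8.8 = 2.614 K/W
R_plywood = R_total − R_other = 0.8178 K/W
k = L/(R·A) = 0.12/(0.8178×1.3)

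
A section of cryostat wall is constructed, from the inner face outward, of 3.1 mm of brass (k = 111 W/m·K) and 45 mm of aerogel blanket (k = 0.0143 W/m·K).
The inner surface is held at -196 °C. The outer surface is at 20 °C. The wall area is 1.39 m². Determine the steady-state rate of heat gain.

Series thermal resistances:
R_brass = L/(kA) = 0.0031/(111×1.39) = 2.009×10^-5 K/W
R_aerogel blanket = L/(kA) = 0.045/(0.0143×1.39) = 2.264 K/W
R_total = 2.264 K/W
Q = ΔT / R_total = 216 / 2.264

Q ≈ 95.4 W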